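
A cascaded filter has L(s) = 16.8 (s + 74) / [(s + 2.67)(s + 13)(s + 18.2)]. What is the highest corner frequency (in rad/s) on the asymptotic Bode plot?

74 rad/s

Break frequencies occur at each pole and zero magnitude: 2.67 rad/s, 13 rad/s, 18.2 rad/s, 74 rad/s.
The highest is 74 rad/s.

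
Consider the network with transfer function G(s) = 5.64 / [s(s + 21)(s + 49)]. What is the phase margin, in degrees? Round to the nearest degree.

90°

Gain crossover: |G(jω)| = 1 at ω ≈ 0.00548 rad/s.
∠G(j0.00548) = −90° − arctan(0.00548/21) − arctan(0.00548/49) ≈ -90.02°
PM = 180° + (-90.02°) = 89.98°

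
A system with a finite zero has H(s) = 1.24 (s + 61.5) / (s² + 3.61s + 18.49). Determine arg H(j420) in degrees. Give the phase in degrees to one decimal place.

∠(j420 + 61.5) = arctan(420/61.5) = 81.67°
∠[(j420)² + 3.61(j420) + 18.49] = ∠[-1.7638e+05 + j1516.2] = 179.51°
∠H(j420) = 81.67° − 179.51° = -97.84°

-97.8°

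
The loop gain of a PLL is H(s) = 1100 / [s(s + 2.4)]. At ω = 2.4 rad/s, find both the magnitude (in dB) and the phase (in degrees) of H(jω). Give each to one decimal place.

|j2.4 + 2.4| = √(2.4² + 2.4²) = 3.394
|j2.4| = 2.4
|H(j2.4)| = 1100 / (3.394 × 2.4) = 135.04
20 log₁₀(135.04) = 42.61 dB
∠(j2.4 + 2.4) = arctan(2.4/2.4) = 45.00°
∠(j2.4) = 90.00°
∠H(j2.4) = − (45.00° + 90.00°) = -135.00°

|H| = 42.6 dB, ∠H = -135.0°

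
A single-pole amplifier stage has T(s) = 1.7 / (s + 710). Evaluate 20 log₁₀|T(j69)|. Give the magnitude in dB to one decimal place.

|j69 + 710| = √(69² + 710²) = 713.3
|T(j69)| = 1.7 / 713.3 = 0.0023831
20 log₁₀(0.0023831) = -52.46 dB

-52.5 dB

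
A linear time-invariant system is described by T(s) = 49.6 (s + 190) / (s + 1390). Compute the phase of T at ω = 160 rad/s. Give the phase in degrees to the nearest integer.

34°

∠(j160 + 190) = arctan(160/190) = 40.10°
∠(j160 + 1390) = arctan(160/1390) = 6.57°
∠T(j160) = 40.10° − 6.57° = 33.53°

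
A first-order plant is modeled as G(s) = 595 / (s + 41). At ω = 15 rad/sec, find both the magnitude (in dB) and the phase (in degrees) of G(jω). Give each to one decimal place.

|j15 + 41| = √(15² + 41²) = 43.66
|G(j15)| = 595 / 43.66 = 13.629
20 log₁₀(13.629) = 22.69 dB
∠(j15 + 41) = arctan(15/41) = 20.10°
∠G(j15) = −20.10° = -20.10°

|G| = 22.7 dB, ∠G = -20.1°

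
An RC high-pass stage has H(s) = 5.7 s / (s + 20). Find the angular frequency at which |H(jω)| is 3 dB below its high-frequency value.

For a single-pole high-pass, the −3 dB point is at the pole: ω = 20 rad/s.

20 rad/s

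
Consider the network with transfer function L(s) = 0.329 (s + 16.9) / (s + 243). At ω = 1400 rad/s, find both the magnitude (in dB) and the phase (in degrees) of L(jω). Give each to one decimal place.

|j1400 + 16.9| = √(1400² + 16.9²) = 1400
|j1400 + 243| = √(1400² + 243²) = 1421
|L(j1400)| = 0.329 × 1400 / 1421 = 0.32418
20 log₁₀(0.32418) = -9.78 dB
∠(j1400 + 16.9) = arctan(1400/16.9) = 89.31°
∠(j1400 + 243) = arctan(1400/243) = 80.15°
∠L(j1400) = 89.31° − 80.15° = 9.16°

|L| = -9.8 dB, ∠L = 9.2°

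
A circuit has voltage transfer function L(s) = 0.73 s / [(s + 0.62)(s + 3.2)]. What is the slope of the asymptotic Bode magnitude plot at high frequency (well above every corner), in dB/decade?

-20 dB/decade

With 1 zero and 2 poles, the high-frequency asymptotic slope is 20 × (1 − 2) = -20 dB/decade.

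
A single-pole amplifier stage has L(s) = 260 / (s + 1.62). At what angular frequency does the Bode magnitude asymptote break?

1.62 rad/s

The single real pole at s = −1.62 gives a corner at ω = 1.62 rad/s.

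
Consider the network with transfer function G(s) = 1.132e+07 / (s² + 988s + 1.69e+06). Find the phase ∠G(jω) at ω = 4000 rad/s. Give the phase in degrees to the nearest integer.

-165°

∠[(j4000)² + 988(j4000) + 1.69e+06] = ∠[-1.431e+07 + j3.952e+06] = 164.56°
∠G(j4000) = −164.56° = -164.56°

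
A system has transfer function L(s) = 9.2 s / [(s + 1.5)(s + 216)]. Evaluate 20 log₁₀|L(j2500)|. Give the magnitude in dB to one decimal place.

|j2500| = 2500
|j2500 + 1.5| = √(2500² + 1.5²) = 2500
|j2500 + 216| = √(2500² + 216²) = 2509
|L(j2500)| = 9.2 × 2500 / (2500 × 2509) = 0.0036663
20 log₁₀(0.0036663) = -48.72 dB

-48.7 dB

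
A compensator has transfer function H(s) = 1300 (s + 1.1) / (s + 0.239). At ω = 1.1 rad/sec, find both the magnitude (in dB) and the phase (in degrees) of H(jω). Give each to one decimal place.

|H| = 65.1 dB, ∠H = -32.7°

|j1.1 + 1.1| = √(1.1² + 1.1²) = 1.556
|j1.1 + 0.239| = √(1.1² + 0.239²) = 1.126
|H(j1.1)| = 1300 × 1.556 / 1.126 = 1796.6
20 log₁₀(1796.6) = 65.09 dB
∠(j1.1 + 1.1) = arctan(1.1/1.1) = 45.00°
∠(j1.1 + 0.239) = arctan(1.1/0.239) = 77.74°
∠H(j1.1) = 45.00° − 77.74° = -32.74°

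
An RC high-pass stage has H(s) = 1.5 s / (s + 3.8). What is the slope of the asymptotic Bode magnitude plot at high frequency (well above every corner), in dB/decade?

0 dB/decade

With 1 zero and 1 pole, the high-frequency asymptotic slope is 20 × (1 − 1) = 0 dB/decade.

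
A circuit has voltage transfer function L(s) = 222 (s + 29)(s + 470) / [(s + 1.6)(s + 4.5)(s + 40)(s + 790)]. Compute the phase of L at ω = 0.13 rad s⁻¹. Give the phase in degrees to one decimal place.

∠(j0.13 + 29) = arctan(0.13/29) = 0.26°
∠(j0.13 + 470) = arctan(0.13/470) = 0.02°
∠(j0.13 + 1.6) = arctan(0.13/1.6) = 4.65°
∠(j0.13 + 4.5) = arctan(0.13/4.5) = 1.65°
∠(j0.13 + 40) = arctan(0.13/40) = 0.19°
∠(j0.13 + 790) = arctan(0.13/790) = 0.01°
∠L(j0.13) = 0.26° + 0.02° − (4.65° + 1.65° + 0.19° + 0.01°) = -6.22°

-6.2°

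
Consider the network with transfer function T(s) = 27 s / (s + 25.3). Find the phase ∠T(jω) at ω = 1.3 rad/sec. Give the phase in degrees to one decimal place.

87.1°

∠(j1.3) = 90.00°
∠(j1.3 + 25.3) = arctan(1.3/25.3) = 2.94°
∠T(j1.3) = 90.00° − 2.94° = 87.06°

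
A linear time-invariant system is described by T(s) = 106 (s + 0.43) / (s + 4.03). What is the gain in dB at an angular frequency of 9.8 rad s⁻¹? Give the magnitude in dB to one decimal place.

39.8 dB

|j9.8 + 0.43| = √(9.8² + 0.43²) = 9.809
|j9.8 + 4.03| = √(9.8² + 4.03²) = 10.6
|T(j9.8)| = 106 × 9.809 / 10.6 = 98.129
20 log₁₀(98.129) = 39.84 dB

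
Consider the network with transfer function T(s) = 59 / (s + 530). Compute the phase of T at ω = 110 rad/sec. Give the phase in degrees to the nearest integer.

-12°

∠(j110 + 530) = arctan(110/530) = 11.73°
∠T(j110) = −11.73° = -11.73°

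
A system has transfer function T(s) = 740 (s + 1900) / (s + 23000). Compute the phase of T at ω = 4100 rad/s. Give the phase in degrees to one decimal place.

55.0°

∠(j4100 + 1900) = arctan(4100/1900) = 65.14°
∠(j4100 + 23000) = arctan(4100/23000) = 10.11°
∠T(j4100) = 65.14° − 10.11° = 55.03°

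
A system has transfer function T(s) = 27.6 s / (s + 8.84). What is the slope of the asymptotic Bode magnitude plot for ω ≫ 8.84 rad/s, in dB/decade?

0 dB/decade

With 1 zero and 1 pole, the high-frequency asymptotic slope is 20 × (1 − 1) = 0 dB/decade.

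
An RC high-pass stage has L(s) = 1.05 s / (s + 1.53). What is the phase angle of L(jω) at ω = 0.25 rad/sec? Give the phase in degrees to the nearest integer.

∠(j0.25) = 90.00°
∠(j0.25 + 1.53) = arctan(0.25/1.53) = 9.28°
∠L(j0.25) = 90.00° − 9.28° = 80.72°

81°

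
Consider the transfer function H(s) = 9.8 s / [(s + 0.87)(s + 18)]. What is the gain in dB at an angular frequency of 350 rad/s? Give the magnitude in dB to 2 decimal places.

-31.07 dB

|j350| = 350
|j350 + 0.87| = √(350² + 0.87²) = 350
|j350 + 18| = √(350² + 18²) = 350.5
|H(j350)| = 9.8 × 350 / (350 × 350.5) = 0.027963
20 log₁₀(0.027963) = -31.068 dB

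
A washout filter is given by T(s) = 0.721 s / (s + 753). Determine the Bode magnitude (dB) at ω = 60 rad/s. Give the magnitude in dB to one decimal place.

|j60| = 60
|j60 + 753| = √(60² + 753²) = 755.4
|T(j60)| = 0.721 × 60 / 755.4 = 0.057269
20 log₁₀(0.057269) = -24.84 dB

-24.8 dB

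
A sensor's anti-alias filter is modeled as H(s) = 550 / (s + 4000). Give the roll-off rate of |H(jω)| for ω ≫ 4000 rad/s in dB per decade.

With 0 zeros and 1 pole, the high-frequency asymptotic slope is 20 × (0 − 1) = -20 dB/decade.

-20 dB/decade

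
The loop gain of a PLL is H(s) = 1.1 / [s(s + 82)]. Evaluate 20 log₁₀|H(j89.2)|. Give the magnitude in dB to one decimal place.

|j89.2 + 82| = √(89.2² + 82²) = 121.2
|j89.2| = 89.2
|H(j89.2)| = 1.1 / (121.2 × 89.2) = 0.00010178
20 log₁₀(0.00010178) = -79.85 dB

-79.8 dB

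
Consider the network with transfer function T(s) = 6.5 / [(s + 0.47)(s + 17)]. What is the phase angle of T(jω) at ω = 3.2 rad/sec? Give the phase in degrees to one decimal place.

-92.3 deg

∠(j3.2 + 0.47) = arctan(3.2/0.47) = 81.64°
∠(j3.2 + 17) = arctan(3.2/17) = 10.66°
∠T(j3.2) = − (81.64° + 10.66°) = -92.30°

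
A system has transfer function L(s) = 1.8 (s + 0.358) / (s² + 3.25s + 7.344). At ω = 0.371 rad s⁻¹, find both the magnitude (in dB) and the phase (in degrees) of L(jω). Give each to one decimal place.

|L| = -17.9 dB, ∠L = 36.5°

|j0.371 + 0.358| = √(0.371² + 0.358²) = 0.5156
|(j0.371)² + 3.25(j0.371) + 7.344| = |7.2064 + j1.2058| = 7.307
|L(j0.371)| = 1.8 × 0.5156 / 7.307 = 0.12701
20 log₁₀(0.12701) = -17.92 dB
∠(j0.371 + 0.358) = arctan(0.371/0.358) = 46.02°
∠[(j0.371)² + 3.25(j0.371) + 7.344] = ∠[7.2064 + j1.2058] = 9.50°
∠L(j0.371) = 46.02° − 9.50° = 36.52°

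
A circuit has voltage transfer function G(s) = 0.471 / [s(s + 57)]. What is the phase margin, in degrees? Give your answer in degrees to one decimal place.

90.0°

Gain crossover: |G(jω)| = 1 at ω ≈ 0.00826 rad/s.
∠G(j0.00826) = −90° − arctan(0.00826/57) ≈ -90.01°
PM = 180° + (-90.01°) = 89.99°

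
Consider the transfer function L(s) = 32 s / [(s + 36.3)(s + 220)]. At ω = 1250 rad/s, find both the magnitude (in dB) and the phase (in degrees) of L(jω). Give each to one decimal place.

|j1250| = 1250
|j1250 + 36.3| = √(1250² + 36.3²) = 1251
|j1250 + 220| = √(1250² + 220²) = 1269
|L(j1250)| = 32 × 1250 / (1251 × 1269) = 0.025202
20 log₁₀(0.025202) = -31.97 dB
∠(j1250) = 90.00°
∠(j1250 + 36.3) = arctan(1250/36.3) = 88.34°
∠(j1250 + 220) = arctan(1250/220) = 80.02°
∠L(j1250) = 90.00° − (88.34° + 80.02°) = -78.35°

|L| = -32.0 dB, ∠L = -78.4 deg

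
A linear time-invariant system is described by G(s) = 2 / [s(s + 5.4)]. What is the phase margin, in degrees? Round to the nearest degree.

86°

Gain crossover: |G(jω)| = 1 at ω ≈ 0.37 rad/s.
∠G(j0.37) = −90° − arctan(0.37/5.4) ≈ -93.91°
PM = 180° + (-93.91°) = 86.09°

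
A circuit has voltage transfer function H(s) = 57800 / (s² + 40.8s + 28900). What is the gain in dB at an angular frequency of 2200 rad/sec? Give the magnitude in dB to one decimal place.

-38.4 dB

|(j2200)² + 40.8(j2200) + 28900| = |-4.8111e+06 + j89760| = 4.812e+06
|H(j2200)| = 57800 / 4.812e+06 = 0.012012
20 log₁₀(0.012012) = -38.41 dB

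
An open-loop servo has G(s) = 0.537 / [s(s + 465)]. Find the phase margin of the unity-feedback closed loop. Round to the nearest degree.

Gain crossover: |G(jω)| = 1 at ω ≈ 0.00115 rad/sec.
∠G(j0.00115) = −90° − arctan(0.00115/465) ≈ -90.00°
PM = 180° + (-90.00°) = 90.00°

90°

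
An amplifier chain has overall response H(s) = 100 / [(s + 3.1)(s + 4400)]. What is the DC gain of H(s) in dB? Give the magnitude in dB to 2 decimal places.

H(0) = 100 / (3.1 × 4400) = 0.0073314
20 log₁₀(0.0073314) = -42.696 dB

-42.70 dB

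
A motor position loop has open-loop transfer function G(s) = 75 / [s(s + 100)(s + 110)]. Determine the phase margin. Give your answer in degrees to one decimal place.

90.0°

Gain crossover: |G(jω)| = 1 at ω ≈ 0.00682 rad/sec.
∠G(j0.00682) = −90° − arctan(0.00682/100) − arctan(0.00682/110) ≈ -90.01°
PM = 180° + (-90.01°) = 89.99°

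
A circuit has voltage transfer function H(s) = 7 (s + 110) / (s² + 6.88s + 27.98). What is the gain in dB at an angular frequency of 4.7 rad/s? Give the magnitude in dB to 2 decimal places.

27.40 dB

|j4.7 + 110| = √(4.7² + 110²) = 110.1
|(j4.7)² + 6.88(j4.7) + 27.98| = |5.89 + j32.336| = 32.87
|H(j4.7)| = 7 × 110.1 / 32.87 = 23.448
20 log₁₀(23.448) = 27.402 dB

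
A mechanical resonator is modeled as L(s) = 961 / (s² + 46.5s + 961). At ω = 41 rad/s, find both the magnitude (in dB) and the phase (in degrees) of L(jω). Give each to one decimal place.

|(j41)² + 46.5(j41) + 961| = |-720 + j1906.5| = 2038
|L(j41)| = 961 / 2038 = 0.47156
20 log₁₀(0.47156) = -6.53 dB
∠[(j41)² + 46.5(j41) + 961] = ∠[-720 + j1906.5] = 110.69°
∠L(j41) = −110.69° = -110.69°

|L| = -6.5 dB, ∠L = -110.7°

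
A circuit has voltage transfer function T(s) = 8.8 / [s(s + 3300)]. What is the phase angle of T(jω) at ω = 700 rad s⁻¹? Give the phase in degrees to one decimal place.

∠(j700 + 3300) = arctan(700/3300) = 11.98°
∠(j700) = 90.00°
∠T(j700) = − (11.98° + 90.00°) = -101.98°

-102.0°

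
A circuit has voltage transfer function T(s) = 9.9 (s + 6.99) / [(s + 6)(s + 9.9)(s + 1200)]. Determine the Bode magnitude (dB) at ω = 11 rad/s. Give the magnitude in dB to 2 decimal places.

|j11 + 6.99| = √(11² + 6.99²) = 13.03
|j11 + 6| = √(11² + 6²) = 12.53
|j11 + 9.9| = √(11² + 9.9²) = 14.8
|j11 + 1200| = √(11² + 1200²) = 1200
|T(j11)| = 9.9 × 13.03 / (12.53 × 14.8 × 1200) = 0.00057983
20 log₁₀(0.00057983) = -64.734 dB

-64.73 dB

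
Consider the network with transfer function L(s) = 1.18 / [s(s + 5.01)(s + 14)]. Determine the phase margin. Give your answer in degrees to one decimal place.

Gain crossover: |L(jω)| = 1 at ω ≈ 0.0168 rad/sec.
∠L(j0.0168) = −90° − arctan(0.0168/5.01) − arctan(0.0168/14) ≈ -90.26°
PM = 180° + (-90.26°) = 89.74°

89.7°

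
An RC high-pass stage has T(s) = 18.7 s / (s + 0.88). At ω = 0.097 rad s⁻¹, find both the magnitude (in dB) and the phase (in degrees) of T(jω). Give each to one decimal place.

|T| = 6.2 dB, ∠T = 83.7°

|j0.097| = 0.097
|j0.097 + 0.88| = √(0.097² + 0.88²) = 0.8853
|T(j0.097)| = 18.7 × 0.097 / 0.8853 = 2.0488
20 log₁₀(2.0488) = 6.23 dB
∠(j0.097) = 90.00°
∠(j0.097 + 0.88) = arctan(0.097/0.88) = 6.29°
∠T(j0.097) = 90.00° − 6.29° = 83.71°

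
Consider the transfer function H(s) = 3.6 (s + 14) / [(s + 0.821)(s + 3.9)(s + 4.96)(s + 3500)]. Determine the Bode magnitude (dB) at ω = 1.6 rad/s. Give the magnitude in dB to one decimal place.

|j1.6 + 14| = √(1.6² + 14²) = 14.09
|j1.6 + 0.821| = √(1.6² + 0.821²) = 1.798
|j1.6 + 3.9| = √(1.6² + 3.9²) = 4.215
|j1.6 + 4.96| = √(1.6² + 4.96²) = 5.212
|j1.6 + 3500| = √(1.6² + 3500²) = 3500
|H(j1.6)| = 3.6 × 14.09 / (1.798 × 4.215 × 5.212 × 3500) = 0.00036685
20 log₁₀(0.00036685) = -68.71 dB

-68.7 dB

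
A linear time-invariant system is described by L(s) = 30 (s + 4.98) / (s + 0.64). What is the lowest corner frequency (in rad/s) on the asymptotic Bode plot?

Break frequencies occur at each pole and zero magnitude: 0.64 rad/s, 4.98 rad/s.
The lowest is 0.64 rad/s.

0.64 rad/s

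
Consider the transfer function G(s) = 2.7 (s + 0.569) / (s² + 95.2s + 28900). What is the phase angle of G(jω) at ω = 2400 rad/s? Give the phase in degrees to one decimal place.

-87.7°

∠(j2400 + 0.569) = arctan(2400/0.569) = 89.99°
∠[(j2400)² + 95.2(j2400) + 28900] = ∠[-5.7311e+06 + j2.2848e+05] = 177.72°
∠G(j2400) = 89.99° − 177.72° = -87.73°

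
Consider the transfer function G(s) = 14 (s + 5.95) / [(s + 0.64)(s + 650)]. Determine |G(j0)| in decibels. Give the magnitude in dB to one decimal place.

G(0) = 14 × 5.95 / (0.64 × 650) = 0.20024
20 log₁₀(0.20024) = -13.97 dB

-14.0 dB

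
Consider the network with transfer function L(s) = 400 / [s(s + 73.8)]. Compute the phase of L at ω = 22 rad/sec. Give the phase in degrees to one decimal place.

-106.6°

∠(j22 + 73.8) = arctan(22/73.8) = 16.60°
∠(j22) = 90.00°
∠L(j22) = − (16.60° + 90.00°) = -106.60°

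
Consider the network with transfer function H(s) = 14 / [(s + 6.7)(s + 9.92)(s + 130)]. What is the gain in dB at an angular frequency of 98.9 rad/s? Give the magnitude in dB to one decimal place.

|j98.9 + 6.7| = √(98.9² + 6.7²) = 99.13
|j98.9 + 9.92| = √(98.9² + 9.92²) = 99.4
|j98.9 + 130| = √(98.9² + 130²) = 163.3
|H(j98.9)| = 14 / (99.13 × 99.4 × 163.3) = 8.6989e-06
20 log₁₀(8.6989e-06) = -101.21 dB

-101.2 dB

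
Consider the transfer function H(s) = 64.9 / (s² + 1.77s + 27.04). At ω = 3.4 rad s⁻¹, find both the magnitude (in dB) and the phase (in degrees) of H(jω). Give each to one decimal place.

|H| = 11.8 dB, ∠H = -21.2°

|(j3.4)² + 1.77(j3.4) + 27.04| = |15.48 + j6.018| = 16.61
|H(j3.4)| = 64.9 / 16.61 = 3.9076
20 log₁₀(3.9076) = 11.84 dB
∠[(j3.4)² + 1.77(j3.4) + 27.04] = ∠[15.48 + j6.018] = 21.24°
∠H(j3.4) = −21.24° = -21.24°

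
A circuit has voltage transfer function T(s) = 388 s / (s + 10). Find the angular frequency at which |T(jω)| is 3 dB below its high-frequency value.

For a single-pole high-pass, the −3 dB point is at the pole: ω = 10 rad/s.

10 rad/s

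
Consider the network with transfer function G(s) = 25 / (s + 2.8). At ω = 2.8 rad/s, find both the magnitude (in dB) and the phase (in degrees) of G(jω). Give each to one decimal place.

|j2.8 + 2.8| = √(2.8² + 2.8²) = 3.96
|G(j2.8)| = 25 / 3.96 = 6.3135
20 log₁₀(6.3135) = 16.01 dB
∠(j2.8 + 2.8) = arctan(2.8/2.8) = 45.00°
∠G(j2.8) = −45.00° = -45.00°

|G| = 16.0 dB, ∠G = -45.0 deg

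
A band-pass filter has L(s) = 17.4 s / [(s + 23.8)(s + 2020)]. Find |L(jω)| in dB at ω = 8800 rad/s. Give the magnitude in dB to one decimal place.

|j8800| = 8800
|j8800 + 23.8| = √(8800² + 23.8²) = 8800
|j8800 + 2020| = √(8800² + 2020²) = 9029
|L(j8800)| = 17.4 × 8800 / (8800 × 9029) = 0.0019271
20 log₁₀(0.0019271) = -54.30 dB

-54.3 dB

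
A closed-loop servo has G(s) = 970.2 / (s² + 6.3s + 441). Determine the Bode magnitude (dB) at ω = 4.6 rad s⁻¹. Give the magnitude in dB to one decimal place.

|(j4.6)² + 6.3(j4.6) + 441| = |419.84 + j28.98| = 420.8
|G(j4.6)| = 970.2 / 420.8 = 2.3054
20 log₁₀(2.3054) = 7.25 dB

7.3 dB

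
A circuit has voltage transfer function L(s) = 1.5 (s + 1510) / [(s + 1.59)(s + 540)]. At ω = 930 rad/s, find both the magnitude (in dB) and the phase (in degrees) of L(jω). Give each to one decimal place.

|j930 + 1510| = √(930² + 1510²) = 1773
|j930 + 1.59| = √(930² + 1.59²) = 930
|j930 + 540| = √(930² + 540²) = 1075
|L(j930)| = 1.5 × 1773 / (930 × 1075) = 0.0026598
20 log₁₀(0.0026598) = -51.50 dB
∠(j930 + 1510) = arctan(930/1510) = 31.63°
∠(j930 + 1.59) = arctan(930/1.59) = 89.90°
∠(j930 + 540) = arctan(930/540) = 59.86°
∠L(j930) = 31.63° − (89.90° + 59.86°) = -118.13°

|L| = -51.5 dB, ∠L = -118.1 deg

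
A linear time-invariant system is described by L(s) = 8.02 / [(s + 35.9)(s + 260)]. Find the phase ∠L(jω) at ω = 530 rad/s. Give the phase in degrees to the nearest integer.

-150°

∠(j530 + 35.9) = arctan(530/35.9) = 86.12°
∠(j530 + 260) = arctan(530/260) = 63.87°
∠L(j530) = − (86.12° + 63.87°) = -149.99°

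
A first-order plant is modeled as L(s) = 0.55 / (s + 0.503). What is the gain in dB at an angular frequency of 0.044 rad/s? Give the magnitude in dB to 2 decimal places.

|j0.044 + 0.503| = √(0.044² + 0.503²) = 0.5049
|L(j0.044)| = 0.55 / 0.5049 = 1.0893
20 log₁₀(1.0893) = 0.743 dB

0.74 dB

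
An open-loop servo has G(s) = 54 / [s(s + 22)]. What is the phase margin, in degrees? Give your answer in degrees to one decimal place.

83.7°

Gain crossover: |G(jω)| = 1 at ω ≈ 2.44 rad s⁻¹.
∠G(j2.44) = −90° − arctan(2.44/22) ≈ -96.33°
PM = 180° + (-96.33°) = 83.67°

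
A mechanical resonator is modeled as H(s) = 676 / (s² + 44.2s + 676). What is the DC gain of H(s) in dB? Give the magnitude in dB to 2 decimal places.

0.00 dB

H(0) = 676 / 676 = 1
20 log₁₀(1) = 0.000 dB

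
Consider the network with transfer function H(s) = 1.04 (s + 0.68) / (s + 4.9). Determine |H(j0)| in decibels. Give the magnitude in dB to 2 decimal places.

H(0) = 1.04 × 0.68 / 4.9 = 0.14433
20 log₁₀(0.14433) = -16.813 dB

-16.81 dB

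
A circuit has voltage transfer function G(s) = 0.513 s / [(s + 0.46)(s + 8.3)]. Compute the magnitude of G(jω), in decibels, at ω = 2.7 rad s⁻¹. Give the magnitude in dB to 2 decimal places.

-24.74 dB

|j2.7| = 2.7
|j2.7 + 0.46| = √(2.7² + 0.46²) = 2.739
|j2.7 + 8.3| = √(2.7² + 8.3²) = 8.728
|G(j2.7)| = 0.513 × 2.7 / (2.739 × 8.728) = 0.057941
20 log₁₀(0.057941) = -24.740 dB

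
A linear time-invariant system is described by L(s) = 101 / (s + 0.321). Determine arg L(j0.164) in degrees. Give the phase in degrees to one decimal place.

-27.1°

∠(j0.164 + 0.321) = arctan(0.164/0.321) = 27.06°
∠L(j0.164) = −27.06° = -27.06°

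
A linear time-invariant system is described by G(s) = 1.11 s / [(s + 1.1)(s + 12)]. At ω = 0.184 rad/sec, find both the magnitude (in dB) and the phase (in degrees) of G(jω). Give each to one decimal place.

|j0.184| = 0.184
|j0.184 + 1.1| = √(0.184² + 1.1²) = 1.115
|j0.184 + 12| = √(0.184² + 12²) = 12
|G(j0.184)| = 1.11 × 0.184 / (1.115 × 12) = 0.015259
20 log₁₀(0.015259) = -36.33 dB
∠(j0.184) = 90.00°
∠(j0.184 + 1.1) = arctan(0.184/1.1) = 9.50°
∠(j0.184 + 12) = arctan(0.184/12) = 0.88°
∠G(j0.184) = 90.00° − (9.50° + 0.88°) = 79.63°

|G| = -36.3 dB, ∠G = 79.6 deg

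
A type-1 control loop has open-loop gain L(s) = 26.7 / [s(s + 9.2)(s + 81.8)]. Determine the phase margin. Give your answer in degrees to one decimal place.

Gain crossover: |L(jω)| = 1 at ω ≈ 0.0355 rad/sec.
∠L(j0.0355) = −90° − arctan(0.0355/9.2) − arctan(0.0355/81.8) ≈ -90.25°
PM = 180° + (-90.25°) = 89.75°

89.8°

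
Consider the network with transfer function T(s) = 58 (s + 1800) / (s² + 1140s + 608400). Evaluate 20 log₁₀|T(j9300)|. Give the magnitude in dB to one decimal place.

-43.9 dB

|j9300 + 1800| = √(9300² + 1800²) = 9473
|(j9300)² + 1140(j9300) + 608400| = |-8.5882e+07 + j1.0602e+07| = 8.653e+07
|T(j9300)| = 58 × 9473 / 8.653e+07 = 0.0063491
20 log₁₀(0.0063491) = -43.95 dB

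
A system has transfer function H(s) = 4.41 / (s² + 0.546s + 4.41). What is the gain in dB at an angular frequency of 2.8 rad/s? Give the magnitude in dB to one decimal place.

1.4 dB

|(j2.8)² + 0.546(j2.8) + 4.41| = |-3.43 + j1.5288| = 3.755
|H(j2.8)| = 4.41 / 3.755 = 1.1743
20 log₁₀(1.1743) = 1.40 dB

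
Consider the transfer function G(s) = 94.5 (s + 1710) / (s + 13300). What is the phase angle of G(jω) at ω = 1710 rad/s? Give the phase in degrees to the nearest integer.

38 deg

∠(j1710 + 1710) = arctan(1710/1710) = 45.00°
∠(j1710 + 13300) = arctan(1710/13300) = 7.33°
∠G(j1710) = 45.00° − 7.33° = 37.67°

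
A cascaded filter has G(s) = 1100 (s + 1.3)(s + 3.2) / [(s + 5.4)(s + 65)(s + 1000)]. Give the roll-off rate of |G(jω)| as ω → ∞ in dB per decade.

-20 dB/decade

With 2 zeros and 3 poles, the high-frequency asymptotic slope is 20 × (2 − 3) = -20 dB/decade.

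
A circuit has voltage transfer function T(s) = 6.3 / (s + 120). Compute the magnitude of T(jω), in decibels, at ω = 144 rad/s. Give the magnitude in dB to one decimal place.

|j144 + 120| = √(144² + 120²) = 187.4
|T(j144)| = 6.3 / 187.4 = 0.03361
20 log₁₀(0.03361) = -29.47 dB

-29.5 dB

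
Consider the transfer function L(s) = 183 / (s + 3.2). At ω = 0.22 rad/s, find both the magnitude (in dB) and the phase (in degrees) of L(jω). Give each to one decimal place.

|L| = 35.1 dB, ∠L = -3.9°

|j0.22 + 3.2| = √(0.22² + 3.2²) = 3.208
|L(j0.22)| = 183 / 3.208 = 57.053
20 log₁₀(57.053) = 35.13 dB
∠(j0.22 + 3.2) = arctan(0.22/3.2) = 3.93°
∠L(j0.22) = −3.93° = -3.93°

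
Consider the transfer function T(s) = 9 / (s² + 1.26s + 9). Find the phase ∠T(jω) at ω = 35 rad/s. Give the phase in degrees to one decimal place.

∠[(j35)² + 1.26(j35) + 9] = ∠[-1216 + j44.1] = 177.92°
∠T(j35) = −177.92° = -177.92°

-177.9°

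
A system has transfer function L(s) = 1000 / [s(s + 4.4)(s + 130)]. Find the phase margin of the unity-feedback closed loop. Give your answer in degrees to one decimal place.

Gain crossover: |L(jω)| = 1 at ω ≈ 1.64 rad/s.
∠L(j1.64) = −90° − arctan(1.64/4.4) − arctan(1.64/130) ≈ -111.14°
PM = 180° + (-111.14°) = 68.86°

68.9°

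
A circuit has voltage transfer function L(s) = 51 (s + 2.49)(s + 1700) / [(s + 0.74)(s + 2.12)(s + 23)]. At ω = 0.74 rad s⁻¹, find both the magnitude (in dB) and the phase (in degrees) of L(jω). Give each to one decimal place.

|L| = 72.4 dB, ∠L = -49.5°

|j0.74 + 2.49| = √(0.74² + 2.49²) = 2.598
|j0.74 + 1700| = √(0.74² + 1700²) = 1700
|j0.74 + 0.74| = √(0.74² + 0.74²) = 1.047
|j0.74 + 2.12| = √(0.74² + 2.12²) = 2.245
|j0.74 + 23| = √(0.74² + 23²) = 23.01
|L(j0.74)| = 51 × 2.598 × 1700 / (1.047 × 2.245 × 23.01) = 4164.8
20 log₁₀(4164.8) = 72.39 dB
∠(j0.74 + 2.49) = arctan(0.74/2.49) = 16.55°
∠(j0.74 + 1700) = arctan(0.74/1700) = 0.02°
∠(j0.74 + 0.74) = arctan(0.74/0.74) = 45.00°
∠(j0.74 + 2.12) = arctan(0.74/2.12) = 19.24°
∠(j0.74 + 23) = arctan(0.74/23) = 1.84°
∠L(j0.74) = 16.55° + 0.02° − (45.00° + 19.24° + 1.84°) = -49.51°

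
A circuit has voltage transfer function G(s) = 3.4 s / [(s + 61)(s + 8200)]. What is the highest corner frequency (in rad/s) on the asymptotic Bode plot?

8200 rad/s

Break frequencies occur at each pole and zero magnitude: 61 rad/s, 8200 rad/s.
The highest is 8200 rad/s.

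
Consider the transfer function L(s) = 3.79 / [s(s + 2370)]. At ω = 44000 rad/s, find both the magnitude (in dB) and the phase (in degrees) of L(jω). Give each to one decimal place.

|j44000 + 2370| = √(44000² + 2370²) = 4.406e+04
|j44000| = 4.4e+04
|L(j44000)| = 3.79 / (4.406e+04 × 4.4e+04) = 1.9548e-09
20 log₁₀(1.9548e-09) = -174.18 dB
∠(j44000 + 2370) = arctan(44000/2370) = 86.92°
∠(j44000) = 90.00°
∠L(j44000) = − (86.92° + 90.00°) = -176.92°

|L| = -174.2 dB, ∠L = -176.9°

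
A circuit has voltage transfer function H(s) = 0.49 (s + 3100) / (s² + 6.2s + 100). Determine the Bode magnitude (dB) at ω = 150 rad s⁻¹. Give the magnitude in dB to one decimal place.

|j150 + 3100| = √(150² + 3100²) = 3104
|(j150)² + 6.2(j150) + 100| = |-22400 + j930| = 2.242e+04
|H(j150)| = 0.49 × 3104 / 2.242e+04 = 0.067833
20 log₁₀(0.067833) = -23.37 dB

-23.4 dB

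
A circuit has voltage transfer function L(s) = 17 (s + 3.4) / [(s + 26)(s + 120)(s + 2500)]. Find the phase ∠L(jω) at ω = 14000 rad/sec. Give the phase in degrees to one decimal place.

∠(j14000 + 3.4) = arctan(14000/3.4) = 89.99°
∠(j14000 + 26) = arctan(14000/26) = 89.89°
∠(j14000 + 120) = arctan(14000/120) = 89.51°
∠(j14000 + 2500) = arctan(14000/2500) = 79.88°
∠L(j14000) = 89.99° − (89.89° + 89.51° + 79.88°) = -169.29°

-169.3°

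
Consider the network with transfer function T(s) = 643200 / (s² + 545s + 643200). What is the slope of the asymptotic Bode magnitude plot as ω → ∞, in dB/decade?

With 0 zeros and 2 poles, the high-frequency asymptotic slope is 20 × (0 − 2) = -40 dB/decade.

-40 dB/decade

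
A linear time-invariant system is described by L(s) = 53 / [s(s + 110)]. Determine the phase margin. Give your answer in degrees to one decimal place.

Gain crossover: |L(jω)| = 1 at ω ≈ 0.482 rad s⁻¹.
∠L(j0.482) = −90° − arctan(0.482/110) ≈ -90.25°
PM = 180° + (-90.25°) = 89.75°

89.7°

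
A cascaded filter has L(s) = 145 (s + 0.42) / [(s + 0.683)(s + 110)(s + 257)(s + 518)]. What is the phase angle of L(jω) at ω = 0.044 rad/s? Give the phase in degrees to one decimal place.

∠(j0.044 + 0.42) = arctan(0.044/0.42) = 5.98°
∠(j0.044 + 0.683) = arctan(0.044/0.683) = 3.69°
∠(j0.044 + 110) = arctan(0.044/110) = 0.02°
∠(j0.044 + 257) = arctan(0.044/257) = 0.01°
∠(j0.044 + 518) = arctan(0.044/518) = 0.00°
∠L(j0.044) = 5.98° − (3.69° + 0.02° + 0.01° + 0.00°) = 2.26°

2.3°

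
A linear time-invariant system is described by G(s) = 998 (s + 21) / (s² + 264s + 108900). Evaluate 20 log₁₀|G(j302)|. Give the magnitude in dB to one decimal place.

|j302 + 21| = √(302² + 21²) = 302.7
|(j302)² + 264(j302) + 108900| = |17696 + j79728| = 8.167e+04
|G(j302)| = 998 × 302.7 / 8.167e+04 = 3.6994
20 log₁₀(3.6994) = 11.36 dB

11.4 dB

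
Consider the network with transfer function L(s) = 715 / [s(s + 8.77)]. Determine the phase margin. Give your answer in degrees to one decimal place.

18.6°

Gain crossover: |L(jω)| = 1 at ω ≈ 26 rad/s.
∠L(j26) = −90° − arctan(26/8.77) ≈ -161.38°
PM = 180° + (-161.38°) = 18.62°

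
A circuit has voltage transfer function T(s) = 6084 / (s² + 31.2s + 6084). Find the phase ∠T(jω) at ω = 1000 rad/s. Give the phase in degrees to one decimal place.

-178.2°

∠[(j1000)² + 31.2(j1000) + 6084] = ∠[-9.9392e+05 + j31200] = 178.20°
∠T(j1000) = −178.20° = -178.20°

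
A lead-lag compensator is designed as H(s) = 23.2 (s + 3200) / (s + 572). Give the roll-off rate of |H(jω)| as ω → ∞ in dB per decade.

0 dB/decade

With 1 zero and 1 pole, the high-frequency asymptotic slope is 20 × (1 − 1) = 0 dB/decade.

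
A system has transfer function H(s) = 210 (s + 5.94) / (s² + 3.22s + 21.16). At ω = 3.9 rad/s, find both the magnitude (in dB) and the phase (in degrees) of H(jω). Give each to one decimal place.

|H| = 40.6 dB, ∠H = -31.4 deg

|j3.9 + 5.94| = √(3.9² + 5.94²) = 7.106
|(j3.9)² + 3.22(j3.9) + 21.16| = |5.95 + j12.558| = 13.9
|H(j3.9)| = 210 × 7.106 / 13.9 = 107.38
20 log₁₀(107.38) = 40.62 dB
∠(j3.9 + 5.94) = arctan(3.9/5.94) = 33.29°
∠[(j3.9)² + 3.22(j3.9) + 21.16] = ∠[5.95 + j12.558] = 64.65°
∠H(j3.9) = 33.29° − 64.65° = -31.36°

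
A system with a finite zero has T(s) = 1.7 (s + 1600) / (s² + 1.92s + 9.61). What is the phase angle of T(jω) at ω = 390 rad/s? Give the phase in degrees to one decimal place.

-166.0°

∠(j390 + 1600) = arctan(390/1600) = 13.70°
∠[(j390)² + 1.92(j390) + 9.61] = ∠[-1.5209e+05 + j748.8] = 179.72°
∠T(j390) = 13.70° − 179.72° = -166.02°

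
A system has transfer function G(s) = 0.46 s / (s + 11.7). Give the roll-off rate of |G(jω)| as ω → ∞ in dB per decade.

With 1 zero and 1 pole, the high-frequency asymptotic slope is 20 × (1 − 1) = 0 dB/decade.

0 dB/decade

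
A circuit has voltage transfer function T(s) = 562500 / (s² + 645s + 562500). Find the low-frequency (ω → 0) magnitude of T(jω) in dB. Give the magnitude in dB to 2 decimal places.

T(0) = 562500 / 562500 = 1
20 log₁₀(1) = 0.000 dB

0.00 dB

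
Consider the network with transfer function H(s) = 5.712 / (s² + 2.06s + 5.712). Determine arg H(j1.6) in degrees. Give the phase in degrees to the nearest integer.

∠[(j1.6)² + 2.06(j1.6) + 5.712] = ∠[3.152 + j3.296] = 46.28°
∠H(j1.6) = −46.28° = -46.28°

-46 deg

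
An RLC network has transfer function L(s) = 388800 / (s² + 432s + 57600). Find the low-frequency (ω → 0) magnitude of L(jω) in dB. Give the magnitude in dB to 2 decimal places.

16.59 dB

L(0) = 388800 / 57600 = 6.75
20 log₁₀(6.75) = 16.586 dB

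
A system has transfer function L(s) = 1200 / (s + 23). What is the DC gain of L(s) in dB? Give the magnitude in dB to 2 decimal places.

L(0) = 1200 / 23 = 52.174
20 log₁₀(52.174) = 34.349 dB

34.35 dB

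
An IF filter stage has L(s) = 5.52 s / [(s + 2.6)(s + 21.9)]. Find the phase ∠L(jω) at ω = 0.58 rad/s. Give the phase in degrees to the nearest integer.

∠(j0.58) = 90.00°
∠(j0.58 + 2.6) = arctan(0.58/2.6) = 12.58°
∠(j0.58 + 21.9) = arctan(0.58/21.9) = 1.52°
∠L(j0.58) = 90.00° − (12.58° + 1.52°) = 75.91°

76°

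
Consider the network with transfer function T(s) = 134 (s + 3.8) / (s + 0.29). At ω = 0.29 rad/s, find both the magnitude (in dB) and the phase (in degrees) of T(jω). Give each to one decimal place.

|T| = 61.9 dB, ∠T = -40.6°

|j0.29 + 3.8| = √(0.29² + 3.8²) = 3.811
|j0.29 + 0.29| = √(0.29² + 0.29²) = 0.4101
|T(j0.29)| = 134 × 3.811 / 0.4101 = 1245.2
20 log₁₀(1245.2) = 61.90 dB
∠(j0.29 + 3.8) = arctan(0.29/3.8) = 4.36°
∠(j0.29 + 0.29) = arctan(0.29/0.29) = 45.00°
∠T(j0.29) = 4.36° − 45.00° = -40.64°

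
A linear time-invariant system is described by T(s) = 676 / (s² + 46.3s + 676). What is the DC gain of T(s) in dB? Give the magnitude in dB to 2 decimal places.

T(0) = 676 / 676 = 1
20 log₁₀(1) = 0.000 dB

0.00 dB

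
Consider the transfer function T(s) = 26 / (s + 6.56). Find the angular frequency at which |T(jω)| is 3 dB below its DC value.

For a single-pole low-pass, the −3 dB point is at the pole: ω = 6.56 rad/s.

6.56 rad/s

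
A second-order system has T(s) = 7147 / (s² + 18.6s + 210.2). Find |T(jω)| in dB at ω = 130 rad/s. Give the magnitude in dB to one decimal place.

-7.5 dB

|(j130)² + 18.6(j130) + 210.2| = |-16690 + j2418| = 1.686e+04
|T(j130)| = 7147 / 1.686e+04 = 0.4238
20 log₁₀(0.4238) = -7.46 dB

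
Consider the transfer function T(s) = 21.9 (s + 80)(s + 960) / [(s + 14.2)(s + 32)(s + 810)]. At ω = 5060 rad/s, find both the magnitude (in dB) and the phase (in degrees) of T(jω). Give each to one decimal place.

|T| = -47.2 dB, ∠T = -92.0°

|j5060 + 80| = √(5060² + 80²) = 5061
|j5060 + 960| = √(5060² + 960²) = 5150
|j5060 + 14.2| = √(5060² + 14.2²) = 5060
|j5060 + 32| = √(5060² + 32²) = 5060
|j5060 + 810| = √(5060² + 810²) = 5124
|T(j5060)| = 21.9 × 5061 × 5150 / (5060 × 5060 × 5124) = 0.0043503
20 log₁₀(0.0043503) = -47.23 dB
∠(j5060 + 80) = arctan(5060/80) = 89.09°
∠(j5060 + 960) = arctan(5060/960) = 79.26°
∠(j5060 + 14.2) = arctan(5060/14.2) = 89.84°
∠(j5060 + 32) = arctan(5060/32) = 89.64°
∠(j5060 + 810) = arctan(5060/810) = 80.91°
∠T(j5060) = 89.09° + 79.26° − (89.84° + 89.64° + 80.91°) = -92.03°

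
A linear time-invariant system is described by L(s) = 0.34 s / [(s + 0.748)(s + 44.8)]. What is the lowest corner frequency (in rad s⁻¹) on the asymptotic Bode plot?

0.748 rad s⁻¹

Break frequencies occur at each pole and zero magnitude: 0.748 rad s⁻¹, 44.8 rad s⁻¹.
The lowest is 0.748 rad s⁻¹.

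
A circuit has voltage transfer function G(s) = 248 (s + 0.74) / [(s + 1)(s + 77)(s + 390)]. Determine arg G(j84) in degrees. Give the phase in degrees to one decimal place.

∠(j84 + 0.74) = arctan(84/0.74) = 89.50°
∠(j84 + 1) = arctan(84/1) = 89.32°
∠(j84 + 77) = arctan(84/77) = 47.49°
∠(j84 + 390) = arctan(84/390) = 12.15°
∠G(j84) = 89.50° − (89.32° + 47.49° + 12.15°) = -59.47°

-59.5°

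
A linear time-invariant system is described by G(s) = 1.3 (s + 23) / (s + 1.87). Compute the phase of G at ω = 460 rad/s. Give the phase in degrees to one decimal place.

-2.6 deg

∠(j460 + 23) = arctan(460/23) = 87.14°
∠(j460 + 1.87) = arctan(460/1.87) = 89.77°
∠G(j460) = 87.14° − 89.77° = -2.63°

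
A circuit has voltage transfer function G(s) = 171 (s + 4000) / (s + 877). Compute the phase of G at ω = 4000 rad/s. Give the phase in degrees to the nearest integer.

-33°

∠(j4000 + 4000) = arctan(4000/4000) = 45.00°
∠(j4000 + 877) = arctan(4000/877) = 77.63°
∠G(j4000) = 45.00° − 77.63° = -32.63°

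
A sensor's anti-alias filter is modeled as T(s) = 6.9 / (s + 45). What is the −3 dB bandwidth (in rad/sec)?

For a single-pole low-pass, the −3 dB point is at the pole: ω = 45 rad/sec.

45 rad/sec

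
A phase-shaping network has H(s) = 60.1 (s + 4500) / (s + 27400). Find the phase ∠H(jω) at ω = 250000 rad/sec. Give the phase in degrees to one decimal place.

∠(j250000 + 4500) = arctan(250000/4500) = 88.97°
∠(j250000 + 27400) = arctan(250000/27400) = 83.75°
∠H(j250000) = 88.97° − 83.75° = 5.22°

5.2°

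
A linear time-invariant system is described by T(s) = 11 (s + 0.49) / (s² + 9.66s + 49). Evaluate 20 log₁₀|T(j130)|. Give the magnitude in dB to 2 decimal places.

|j130 + 0.49| = √(130² + 0.49²) = 130
|(j130)² + 9.66(j130) + 49| = |-16851 + j1255.8| = 1.69e+04
|T(j130)| = 11 × 130 / 1.69e+04 = 0.084627
20 log₁₀(0.084627) = -21.450 dB

-21.45 dB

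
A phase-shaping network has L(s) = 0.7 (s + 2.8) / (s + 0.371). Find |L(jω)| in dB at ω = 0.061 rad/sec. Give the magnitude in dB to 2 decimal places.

|j0.061 + 2.8| = √(0.061² + 2.8²) = 2.801
|j0.061 + 0.371| = √(0.061² + 0.371²) = 0.376
|L(j0.061)| = 0.7 × 2.801 / 0.376 = 5.2143
20 log₁₀(5.2143) = 14.344 dB

14.34 dB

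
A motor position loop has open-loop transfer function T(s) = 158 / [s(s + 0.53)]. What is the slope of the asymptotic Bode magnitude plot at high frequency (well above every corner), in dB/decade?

-40 dB/decade

With 0 zeros and 2 poles, the high-frequency asymptotic slope is 20 × (0 − 2) = -40 dB/decade.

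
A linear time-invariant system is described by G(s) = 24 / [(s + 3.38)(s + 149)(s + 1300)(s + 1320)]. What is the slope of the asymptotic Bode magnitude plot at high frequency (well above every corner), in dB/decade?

-80 dB/decade

With 0 zeros and 4 poles, the high-frequency asymptotic slope is 20 × (0 − 4) = -80 dB/decade.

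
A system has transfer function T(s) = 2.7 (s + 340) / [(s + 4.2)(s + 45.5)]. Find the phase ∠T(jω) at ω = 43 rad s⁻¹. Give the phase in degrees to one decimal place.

∠(j43 + 340) = arctan(43/340) = 7.21°
∠(j43 + 4.2) = arctan(43/4.2) = 84.42°
∠(j43 + 45.5) = arctan(43/45.5) = 43.38°
∠T(j43) = 7.21° − (84.42° + 43.38°) = -120.60°

-120.6°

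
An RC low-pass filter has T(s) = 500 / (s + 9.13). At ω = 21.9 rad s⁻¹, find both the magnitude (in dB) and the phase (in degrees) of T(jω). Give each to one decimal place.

|T| = 26.5 dB, ∠T = -67.4°

|j21.9 + 9.13| = √(21.9² + 9.13²) = 23.73
|T(j21.9)| = 500 / 23.73 = 21.073
20 log₁₀(21.073) = 26.47 dB
∠(j21.9 + 9.13) = arctan(21.9/9.13) = 67.37°
∠T(j21.9) = −67.37° = -67.37°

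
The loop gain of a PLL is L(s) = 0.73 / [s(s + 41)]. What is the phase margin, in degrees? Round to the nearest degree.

Gain crossover: |L(jω)| = 1 at ω ≈ 0.0178 rad/s.
∠L(j0.0178) = −90° − arctan(0.0178/41) ≈ -90.02°
PM = 180° + (-90.02°) = 89.98°

90 deg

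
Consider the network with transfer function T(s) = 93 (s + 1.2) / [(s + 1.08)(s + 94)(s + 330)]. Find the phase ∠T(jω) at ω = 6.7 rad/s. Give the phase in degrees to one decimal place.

∠(j6.7 + 1.2) = arctan(6.7/1.2) = 79.85°
∠(j6.7 + 1.08) = arctan(6.7/1.08) = 80.84°
∠(j6.7 + 94) = arctan(6.7/94) = 4.08°
∠(j6.7 + 330) = arctan(6.7/330) = 1.16°
∠T(j6.7) = 79.85° − (80.84° + 4.08° + 1.16°) = -6.24°

-6.2°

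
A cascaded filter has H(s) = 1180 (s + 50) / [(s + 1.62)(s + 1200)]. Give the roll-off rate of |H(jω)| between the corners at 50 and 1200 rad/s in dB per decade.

In this band the factors already past their corner are: zero at 50, pole at 1.62; net slope = 0 dB/decade.

0 dB/decade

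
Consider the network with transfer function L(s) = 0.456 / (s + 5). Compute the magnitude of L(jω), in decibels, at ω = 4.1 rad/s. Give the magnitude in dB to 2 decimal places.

-23.03 dB

|j4.1 + 5| = √(4.1² + 5²) = 6.466
|L(j4.1)| = 0.456 / 6.466 = 0.070522
20 log₁₀(0.070522) = -23.034 dB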